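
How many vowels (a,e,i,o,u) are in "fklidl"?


Input: fklidl
Checking each character:
  'f' at position 0: consonant
  'k' at position 1: consonant
  'l' at position 2: consonant
  'i' at position 3: vowel (running total: 1)
  'd' at position 4: consonant
  'l' at position 5: consonant
Total vowels: 1

1


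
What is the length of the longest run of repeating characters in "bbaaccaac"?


Input: "bbaaccaac"
Scanning for longest run:
  Position 1 ('b'): continues run of 'b', length=2
  Position 2 ('a'): new char, reset run to 1
  Position 3 ('a'): continues run of 'a', length=2
  Position 4 ('c'): new char, reset run to 1
  Position 5 ('c'): continues run of 'c', length=2
  Position 6 ('a'): new char, reset run to 1
  Position 7 ('a'): continues run of 'a', length=2
  Position 8 ('c'): new char, reset run to 1
Longest run: 'b' with length 2

2


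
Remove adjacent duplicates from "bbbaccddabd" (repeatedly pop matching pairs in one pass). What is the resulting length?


Input: bbbaccddabd
Stack-based adjacent duplicate removal:
  Read 'b': push. Stack: b
  Read 'b': matches stack top 'b' => pop. Stack: (empty)
  Read 'b': push. Stack: b
  Read 'a': push. Stack: ba
  Read 'c': push. Stack: bac
  Read 'c': matches stack top 'c' => pop. Stack: ba
  Read 'd': push. Stack: bad
  Read 'd': matches stack top 'd' => pop. Stack: ba
  Read 'a': matches stack top 'a' => pop. Stack: b
  Read 'b': matches stack top 'b' => pop. Stack: (empty)
  Read 'd': push. Stack: d
Final stack: "d" (length 1)

1


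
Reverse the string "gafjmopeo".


Input: gafjmopeo
Reading characters right to left:
  Position 8: 'o'
  Position 7: 'e'
  Position 6: 'p'
  Position 5: 'o'
  Position 4: 'm'
  Position 3: 'j'
  Position 2: 'f'
  Position 1: 'a'
  Position 0: 'g'
Reversed: oepomjfag

oepomjfag


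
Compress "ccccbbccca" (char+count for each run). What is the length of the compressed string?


Input: ccccbbccca
Runs:
  'c' x 4 => "c4"
  'b' x 2 => "b2"
  'c' x 3 => "c3"
  'a' x 1 => "a1"
Compressed: "c4b2c3a1"
Compressed length: 8

8


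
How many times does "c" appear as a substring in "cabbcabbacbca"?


Searching for "c" in "cabbcabbacbca"
Scanning each position:
  Position 0: "c" => MATCH
  Position 1: "a" => no
  Position 2: "b" => no
  Position 3: "b" => no
  Position 4: "c" => MATCH
  Position 5: "a" => no
  Position 6: "b" => no
  Position 7: "b" => no
  Position 8: "a" => no
  Position 9: "c" => MATCH
  Position 10: "b" => no
  Position 11: "c" => MATCH
  Position 12: "a" => no
Total occurrences: 4

4


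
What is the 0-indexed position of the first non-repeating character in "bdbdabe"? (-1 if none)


Input: bdbdabe
Character frequencies:
  'a': 1
  'b': 3
  'd': 2
  'e': 1
Scanning left to right for freq == 1:
  Position 0 ('b'): freq=3, skip
  Position 1 ('d'): freq=2, skip
  Position 2 ('b'): freq=3, skip
  Position 3 ('d'): freq=2, skip
  Position 4 ('a'): unique! => answer = 4

4


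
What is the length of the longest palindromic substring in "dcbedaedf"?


Input: "dcbedaedf"
Checking substrings for palindromes:
  No multi-char palindromic substrings found
Longest palindromic substring: "d" with length 1

1


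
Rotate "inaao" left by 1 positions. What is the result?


Input: "inaao", rotate left by 1
First 1 characters: "i"
Remaining characters: "naao"
Concatenate remaining + first: "naao" + "i" = "naaoi"

naaoi


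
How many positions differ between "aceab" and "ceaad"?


Comparing "aceab" and "ceaad" position by position:
  Position 0: 'a' vs 'c' => DIFFER
  Position 1: 'c' vs 'e' => DIFFER
  Position 2: 'e' vs 'a' => DIFFER
  Position 3: 'a' vs 'a' => same
  Position 4: 'b' vs 'd' => DIFFER
Positions that differ: 4

4


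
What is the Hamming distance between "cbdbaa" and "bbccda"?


Comparing "cbdbaa" and "bbccda" position by position:
  Position 0: 'c' vs 'b' => differ
  Position 1: 'b' vs 'b' => same
  Position 2: 'd' vs 'c' => differ
  Position 3: 'b' vs 'c' => differ
  Position 4: 'a' vs 'd' => differ
  Position 5: 'a' vs 'a' => same
Total differences (Hamming distance): 4

4


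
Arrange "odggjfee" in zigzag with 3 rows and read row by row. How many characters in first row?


Zigzag "odggjfee" into 3 rows:
Placing characters:
  'o' => row 0
  'd' => row 1
  'g' => row 2
  'g' => row 1
  'j' => row 0
  'f' => row 1
  'e' => row 2
  'e' => row 1
Rows:
  Row 0: "oj"
  Row 1: "dgfe"
  Row 2: "ge"
First row length: 2

2


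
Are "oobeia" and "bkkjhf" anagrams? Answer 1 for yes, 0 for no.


Strings: "oobeia", "bkkjhf"
Sorted first:  abeioo
Sorted second: bfhjkk
Differ at position 0: 'a' vs 'b' => not anagrams

0


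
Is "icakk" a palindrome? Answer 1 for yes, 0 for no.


Input: icakk
Reversed: kkaci
  Compare pos 0 ('i') with pos 4 ('k'): MISMATCH
  Compare pos 1 ('c') with pos 3 ('k'): MISMATCH
Result: not a palindrome

0


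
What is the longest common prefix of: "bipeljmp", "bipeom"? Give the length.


Words: bipeljmp, bipeom
  Position 0: all 'b' => match
  Position 1: all 'i' => match
  Position 2: all 'p' => match
  Position 3: all 'e' => match
  Position 4: ('l', 'o') => mismatch, stop
LCP = "bipe" (length 4)

4


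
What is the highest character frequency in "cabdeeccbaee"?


Input: cabdeeccbaee
Character counts:
  'a': 2
  'b': 2
  'c': 3
  'd': 1
  'e': 4
Maximum frequency: 4

4


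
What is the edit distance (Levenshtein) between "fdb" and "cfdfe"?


Computing edit distance: "fdb" -> "cfdfe"
DP table:
           c    f    d    f    e
      0    1    2    3    4    5
  f   1    1    1    2    3    4
  d   2    2    2    1    2    3
  b   3    3    3    2    2    3
Edit distance = dp[3][5] = 3

3


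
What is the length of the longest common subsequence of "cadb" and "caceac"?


LCS of "cadb" and "caceac"
DP table:
           c    a    c    e    a    c
      0    0    0    0    0    0    0
  c   0    1    1    1    1    1    1
  a   0    1    2    2    2    2    2
  d   0    1    2    2    2    2    2
  b   0    1    2    2    2    2    2
LCS length = dp[4][6] = 2

2


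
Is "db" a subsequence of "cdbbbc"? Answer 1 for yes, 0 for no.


Check if "db" is a subsequence of "cdbbbc"
Greedy scan:
  Position 0 ('c'): no match needed
  Position 1 ('d'): matches sub[0] = 'd'
  Position 2 ('b'): matches sub[1] = 'b'
  Position 3 ('b'): no match needed
  Position 4 ('b'): no match needed
  Position 5 ('c'): no match needed
All 2 characters matched => is a subsequence

1


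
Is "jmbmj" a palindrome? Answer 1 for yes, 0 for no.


Input: jmbmj
Reversed: jmbmj
  Compare pos 0 ('j') with pos 4 ('j'): match
  Compare pos 1 ('m') with pos 3 ('m'): match
Result: palindrome

1


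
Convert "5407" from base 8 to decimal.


Input: "5407" in base 8
Positional expansion:
  Digit '5' (value 5) x 8^3 = 2560
  Digit '4' (value 4) x 8^2 = 256
  Digit '0' (value 0) x 8^1 = 0
  Digit '7' (value 7) x 8^0 = 7
Sum = 2823

2823


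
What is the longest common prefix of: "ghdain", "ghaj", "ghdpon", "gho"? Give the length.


Words: ghdain, ghaj, ghdpon, gho
  Position 0: all 'g' => match
  Position 1: all 'h' => match
  Position 2: ('d', 'a', 'd', 'o') => mismatch, stop
LCP = "gh" (length 2)

2


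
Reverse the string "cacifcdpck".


Input: cacifcdpck
Reading characters right to left:
  Position 9: 'k'
  Position 8: 'c'
  Position 7: 'p'
  Position 6: 'd'
  Position 5: 'c'
  Position 4: 'f'
  Position 3: 'i'
  Position 2: 'c'
  Position 1: 'a'
  Position 0: 'c'
Reversed: kcpdcficac

kcpdcficac


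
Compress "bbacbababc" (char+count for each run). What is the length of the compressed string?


Input: bbacbababc
Runs:
  'b' x 2 => "b2"
  'a' x 1 => "a1"
  'c' x 1 => "c1"
  'b' x 1 => "b1"
  'a' x 1 => "a1"
  'b' x 1 => "b1"
  'a' x 1 => "a1"
  'b' x 1 => "b1"
  'c' x 1 => "c1"
Compressed: "b2a1c1b1a1b1a1b1c1"
Compressed length: 18

18


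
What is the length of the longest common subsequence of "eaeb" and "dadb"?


LCS of "eaeb" and "dadb"
DP table:
           d    a    d    b
      0    0    0    0    0
  e   0    0    0    0    0
  a   0    0    1    1    1
  e   0    0    1    1    1
  b   0    0    1    1    2
LCS length = dp[4][4] = 2

2


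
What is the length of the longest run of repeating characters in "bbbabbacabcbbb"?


Input: "bbbabbacabcbbb"
Scanning for longest run:
  Position 1 ('b'): continues run of 'b', length=2
  Position 2 ('b'): continues run of 'b', length=3
  Position 3 ('a'): new char, reset run to 1
  Position 4 ('b'): new char, reset run to 1
  Position 5 ('b'): continues run of 'b', length=2
  Position 6 ('a'): new char, reset run to 1
  Position 7 ('c'): new char, reset run to 1
  Position 8 ('a'): new char, reset run to 1
  Position 9 ('b'): new char, reset run to 1
  Position 10 ('c'): new char, reset run to 1
  Position 11 ('b'): new char, reset run to 1
  Position 12 ('b'): continues run of 'b', length=2
  Position 13 ('b'): continues run of 'b', length=3
Longest run: 'b' with length 3

3


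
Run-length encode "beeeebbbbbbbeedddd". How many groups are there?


Input: beeeebbbbbbbeedddd
Scanning for consecutive runs:
  Group 1: 'b' x 1 (positions 0-0)
  Group 2: 'e' x 4 (positions 1-4)
  Group 3: 'b' x 7 (positions 5-11)
  Group 4: 'e' x 2 (positions 12-13)
  Group 5: 'd' x 4 (positions 14-17)
Total groups: 5

5


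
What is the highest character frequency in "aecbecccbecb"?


Input: aecbecccbecb
Character counts:
  'a': 1
  'b': 3
  'c': 5
  'e': 3
Maximum frequency: 5

5


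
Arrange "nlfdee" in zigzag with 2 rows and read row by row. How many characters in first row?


Zigzag "nlfdee" into 2 rows:
Placing characters:
  'n' => row 0
  'l' => row 1
  'f' => row 0
  'd' => row 1
  'e' => row 0
  'e' => row 1
Rows:
  Row 0: "nfe"
  Row 1: "lde"
First row length: 3

3


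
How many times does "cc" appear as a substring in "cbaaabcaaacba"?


Searching for "cc" in "cbaaabcaaacba"
Scanning each position:
  Position 0: "cb" => no
  Position 1: "ba" => no
  Position 2: "aa" => no
  Position 3: "aa" => no
  Position 4: "ab" => no
  Position 5: "bc" => no
  Position 6: "ca" => no
  Position 7: "aa" => no
  Position 8: "aa" => no
  Position 9: "ac" => no
  Position 10: "cb" => no
  Position 11: "ba" => no
Total occurrences: 0

0


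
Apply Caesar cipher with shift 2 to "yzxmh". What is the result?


Caesar cipher: shift "yzxmh" by 2
  'y' (pos 24) + 2 = pos 0 = 'a'
  'z' (pos 25) + 2 = pos 1 = 'b'
  'x' (pos 23) + 2 = pos 25 = 'z'
  'm' (pos 12) + 2 = pos 14 = 'o'
  'h' (pos 7) + 2 = pos 9 = 'j'
Result: abzoj

abzoj


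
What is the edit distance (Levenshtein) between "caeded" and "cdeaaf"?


Computing edit distance: "caeded" -> "cdeaaf"
DP table:
           c    d    e    a    a    f
      0    1    2    3    4    5    6
  c   1    0    1    2    3    4    5
  a   2    1    1    2    2    3    4
  e   3    2    2    1    2    3    4
  d   4    3    2    2    2    3    4
  e   5    4    3    2    3    3    4
  d   6    5    4    3    3    4    4
Edit distance = dp[6][6] = 4

4


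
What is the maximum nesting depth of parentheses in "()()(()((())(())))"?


Input: "()()(()((())(())))"
Tracking depth:
  Position 0 '(': depth becomes 1
  Position 1 ')': depth becomes 0
  Position 2 '(': depth becomes 1
  Position 3 ')': depth becomes 0
  Position 4 '(': depth becomes 1
  Position 5 '(': depth becomes 2
  Position 6 ')': depth becomes 1
  Position 7 '(': depth becomes 2
  Position 8 '(': depth becomes 3
  Position 9 '(': depth becomes 4
  Position 10 ')': depth becomes 3
  Position 11 ')': depth becomes 2
  Position 12 '(': depth becomes 3
  Position 13 '(': depth becomes 4
  Position 14 ')': depth becomes 3
  Position 15 ')': depth becomes 2
  Position 16 ')': depth becomes 1
  Position 17 ')': depth becomes 0
Maximum depth reached: 4

4


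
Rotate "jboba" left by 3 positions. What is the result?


Input: "jboba", rotate left by 3
First 3 characters: "jbo"
Remaining characters: "ba"
Concatenate remaining + first: "ba" + "jbo" = "bajbo"

bajbo


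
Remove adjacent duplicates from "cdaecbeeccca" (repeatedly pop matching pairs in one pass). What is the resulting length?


Input: cdaecbeeccca
Stack-based adjacent duplicate removal:
  Read 'c': push. Stack: c
  Read 'd': push. Stack: cd
  Read 'a': push. Stack: cda
  Read 'e': push. Stack: cdae
  Read 'c': push. Stack: cdaec
  Read 'b': push. Stack: cdaecb
  Read 'e': push. Stack: cdaecbe
  Read 'e': matches stack top 'e' => pop. Stack: cdaecb
  Read 'c': push. Stack: cdaecbc
  Read 'c': matches stack top 'c' => pop. Stack: cdaecb
  Read 'c': push. Stack: cdaecbc
  Read 'a': push. Stack: cdaecbca
Final stack: "cdaecbca" (length 8)

8


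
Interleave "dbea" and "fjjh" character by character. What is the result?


Interleaving "dbea" and "fjjh":
  Position 0: 'd' from first, 'f' from second => "df"
  Position 1: 'b' from first, 'j' from second => "bj"
  Position 2: 'e' from first, 'j' from second => "ej"
  Position 3: 'a' from first, 'h' from second => "ah"
Result: dfbjejah

dfbjejah


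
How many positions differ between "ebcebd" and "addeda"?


Comparing "ebcebd" and "addeda" position by position:
  Position 0: 'e' vs 'a' => DIFFER
  Position 1: 'b' vs 'd' => DIFFER
  Position 2: 'c' vs 'd' => DIFFER
  Position 3: 'e' vs 'e' => same
  Position 4: 'b' vs 'd' => DIFFER
  Position 5: 'd' vs 'a' => DIFFER
Positions that differ: 5

5


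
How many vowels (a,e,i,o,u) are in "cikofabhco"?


Input: cikofabhco
Checking each character:
  'c' at position 0: consonant
  'i' at position 1: vowel (running total: 1)
  'k' at position 2: consonant
  'o' at position 3: vowel (running total: 2)
  'f' at position 4: consonant
  'a' at position 5: vowel (running total: 3)
  'b' at position 6: consonant
  'h' at position 7: consonant
  'c' at position 8: consonant
  'o' at position 9: vowel (running total: 4)
Total vowels: 4

4


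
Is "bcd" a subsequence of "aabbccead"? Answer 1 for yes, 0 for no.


Check if "bcd" is a subsequence of "aabbccead"
Greedy scan:
  Position 0 ('a'): no match needed
  Position 1 ('a'): no match needed
  Position 2 ('b'): matches sub[0] = 'b'
  Position 3 ('b'): no match needed
  Position 4 ('c'): matches sub[1] = 'c'
  Position 5 ('c'): no match needed
  Position 6 ('e'): no match needed
  Position 7 ('a'): no match needed
  Position 8 ('d'): matches sub[2] = 'd'
All 3 characters matched => is a subsequence

1


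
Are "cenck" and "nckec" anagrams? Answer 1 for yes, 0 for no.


Strings: "cenck", "nckec"
Sorted first:  ccekn
Sorted second: ccekn
Sorted forms match => anagrams

1


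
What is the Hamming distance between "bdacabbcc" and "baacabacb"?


Comparing "bdacabbcc" and "baacabacb" position by position:
  Position 0: 'b' vs 'b' => same
  Position 1: 'd' vs 'a' => differ
  Position 2: 'a' vs 'a' => same
  Position 3: 'c' vs 'c' => same
  Position 4: 'a' vs 'a' => same
  Position 5: 'b' vs 'b' => same
  Position 6: 'b' vs 'a' => differ
  Position 7: 'c' vs 'c' => same
  Position 8: 'c' vs 'b' => differ
Total differences (Hamming distance): 3

3


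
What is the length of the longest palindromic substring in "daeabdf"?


Input: "daeabdf"
Checking substrings for palindromes:
  [1:4] "aea" (len 3) => palindrome
Longest palindromic substring: "aea" with length 3

3


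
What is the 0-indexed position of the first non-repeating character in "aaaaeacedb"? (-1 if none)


Input: aaaaeacedb
Character frequencies:
  'a': 5
  'b': 1
  'c': 1
  'd': 1
  'e': 2
Scanning left to right for freq == 1:
  Position 0 ('a'): freq=5, skip
  Position 1 ('a'): freq=5, skip
  Position 2 ('a'): freq=5, skip
  Position 3 ('a'): freq=5, skip
  Position 4 ('e'): freq=2, skip
  Position 5 ('a'): freq=5, skip
  Position 6 ('c'): unique! => answer = 6

6


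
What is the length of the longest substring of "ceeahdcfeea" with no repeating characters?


Input: "ceeahdcfeea"
Sliding window (track last position of each char):
  Position 0 ('c'): window [0,0] length 1 -- new best
  Position 1 ('e'): window [0,1] length 2 -- new best
  Position 2 ('e'): repeat (last at 1), move window start to 2
  Position 2 ('e'): window [2,2] length 1
  Position 3 ('a'): window [2,3] length 2
  Position 4 ('h'): window [2,4] length 3 -- new best
  Position 5 ('d'): window [2,5] length 4 -- new best
  Position 6 ('c'): window [2,6] length 5 -- new best
  Position 7 ('f'): window [2,7] length 6 -- new best
  Position 8 ('e'): repeat (last at 2), move window start to 3
  Position 8 ('e'): window [3,8] length 6
  Position 9 ('e'): repeat (last at 8), move window start to 9
  Position 9 ('e'): window [9,9] length 1
  Position 10 ('a'): window [9,10] length 2
Longest substring with no repeats: "eahdcf" with length 6

6


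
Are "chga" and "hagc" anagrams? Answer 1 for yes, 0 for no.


Strings: "chga", "hagc"
Sorted first:  acgh
Sorted second: acgh
Sorted forms match => anagrams

1


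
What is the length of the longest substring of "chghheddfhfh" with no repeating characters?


Input: "chghheddfhfh"
Sliding window (track last position of each char):
  Position 0 ('c'): window [0,0] length 1 -- new best
  Position 1 ('h'): window [0,1] length 2 -- new best
  Position 2 ('g'): window [0,2] length 3 -- new best
  Position 3 ('h'): repeat (last at 1), move window start to 2
  Position 3 ('h'): window [2,3] length 2
  Position 4 ('h'): repeat (last at 3), move window start to 4
  Position 4 ('h'): window [4,4] length 1
  Position 5 ('e'): window [4,5] length 2
  Position 6 ('d'): window [4,6] length 3
  Position 7 ('d'): repeat (last at 6), move window start to 7
  Position 7 ('d'): window [7,7] length 1
  Position 8 ('f'): window [7,8] length 2
  Position 9 ('h'): window [7,9] length 3
  Position 10 ('f'): repeat (last at 8), move window start to 9
  Position 10 ('f'): window [9,10] length 2
  Position 11 ('h'): repeat (last at 9), move window start to 10
  Position 11 ('h'): window [10,11] length 2
Longest substring with no repeats: "chg" with length 3

3


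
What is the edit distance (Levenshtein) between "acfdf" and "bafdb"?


Computing edit distance: "acfdf" -> "bafdb"
DP table:
           b    a    f    d    b
      0    1    2    3    4    5
  a   1    1    1    2    3    4
  c   2    2    2    2    3    4
  f   3    3    3    2    3    4
  d   4    4    4    3    2    3
  f   5    5    5    4    3    3
Edit distance = dp[5][5] = 3

3


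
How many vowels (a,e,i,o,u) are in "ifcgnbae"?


Input: ifcgnbae
Checking each character:
  'i' at position 0: vowel (running total: 1)
  'f' at position 1: consonant
  'c' at position 2: consonant
  'g' at position 3: consonant
  'n' at position 4: consonant
  'b' at position 5: consonant
  'a' at position 6: vowel (running total: 2)
  'e' at position 7: vowel (running total: 3)
Total vowels: 3

3


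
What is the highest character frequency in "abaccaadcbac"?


Input: abaccaadcbac
Character counts:
  'a': 5
  'b': 2
  'c': 4
  'd': 1
Maximum frequency: 5

5


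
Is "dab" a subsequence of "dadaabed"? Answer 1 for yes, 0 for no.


Check if "dab" is a subsequence of "dadaabed"
Greedy scan:
  Position 0 ('d'): matches sub[0] = 'd'
  Position 1 ('a'): matches sub[1] = 'a'
  Position 2 ('d'): no match needed
  Position 3 ('a'): no match needed
  Position 4 ('a'): no match needed
  Position 5 ('b'): matches sub[2] = 'b'
  Position 6 ('e'): no match needed
  Position 7 ('d'): no match needed
All 3 characters matched => is a subsequence

1


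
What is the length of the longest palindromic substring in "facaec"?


Input: "facaec"
Checking substrings for palindromes:
  [1:4] "aca" (len 3) => palindrome
Longest palindromic substring: "aca" with length 3

3


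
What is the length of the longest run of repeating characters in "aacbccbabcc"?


Input: "aacbccbabcc"
Scanning for longest run:
  Position 1 ('a'): continues run of 'a', length=2
  Position 2 ('c'): new char, reset run to 1
  Position 3 ('b'): new char, reset run to 1
  Position 4 ('c'): new char, reset run to 1
  Position 5 ('c'): continues run of 'c', length=2
  Position 6 ('b'): new char, reset run to 1
  Position 7 ('a'): new char, reset run to 1
  Position 8 ('b'): new char, reset run to 1
  Position 9 ('c'): new char, reset run to 1
  Position 10 ('c'): continues run of 'c', length=2
Longest run: 'a' with length 2

2


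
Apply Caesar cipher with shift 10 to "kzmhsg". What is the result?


Caesar cipher: shift "kzmhsg" by 10
  'k' (pos 10) + 10 = pos 20 = 'u'
  'z' (pos 25) + 10 = pos 9 = 'j'
  'm' (pos 12) + 10 = pos 22 = 'w'
  'h' (pos 7) + 10 = pos 17 = 'r'
  's' (pos 18) + 10 = pos 2 = 'c'
  'g' (pos 6) + 10 = pos 16 = 'q'
Result: ujwrcq

ujwrcq


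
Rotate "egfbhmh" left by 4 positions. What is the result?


Input: "egfbhmh", rotate left by 4
First 4 characters: "egfb"
Remaining characters: "hmh"
Concatenate remaining + first: "hmh" + "egfb" = "hmhegfb"

hmhegfb


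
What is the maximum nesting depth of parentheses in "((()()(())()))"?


Input: "((()()(())()))"
Tracking depth:
  Position 0 '(': depth becomes 1
  Position 1 '(': depth becomes 2
  Position 2 '(': depth becomes 3
  Position 3 ')': depth becomes 2
  Position 4 '(': depth becomes 3
  Position 5 ')': depth becomes 2
  Position 6 '(': depth becomes 3
  Position 7 '(': depth becomes 4
  Position 8 ')': depth becomes 3
  Position 9 ')': depth becomes 2
  Position 10 '(': depth becomes 3
  Position 11 ')': depth becomes 2
  Position 12 ')': depth becomes 1
  Position 13 ')': depth becomes 0
Maximum depth reached: 4

4


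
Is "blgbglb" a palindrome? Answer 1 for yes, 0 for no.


Input: blgbglb
Reversed: blgbglb
  Compare pos 0 ('b') with pos 6 ('b'): match
  Compare pos 1 ('l') with pos 5 ('l'): match
  Compare pos 2 ('g') with pos 4 ('g'): match
Result: palindrome

1


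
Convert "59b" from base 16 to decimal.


Input: "59b" in base 16
Positional expansion:
  Digit '5' (value 5) x 16^2 = 1280
  Digit '9' (value 9) x 16^1 = 144
  Digit 'b' (value 11) x 16^0 = 11
Sum = 1435

1435


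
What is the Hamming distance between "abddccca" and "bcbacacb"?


Comparing "abddccca" and "bcbacacb" position by position:
  Position 0: 'a' vs 'b' => differ
  Position 1: 'b' vs 'c' => differ
  Position 2: 'd' vs 'b' => differ
  Position 3: 'd' vs 'a' => differ
  Position 4: 'c' vs 'c' => same
  Position 5: 'c' vs 'a' => differ
  Position 6: 'c' vs 'c' => same
  Position 7: 'a' vs 'b' => differ
Total differences (Hamming distance): 6

6


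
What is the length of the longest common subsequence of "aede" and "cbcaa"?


LCS of "aede" and "cbcaa"
DP table:
           c    b    c    a    a
      0    0    0    0    0    0
  a   0    0    0    0    1    1
  e   0    0    0    0    1    1
  d   0    0    0    0    1    1
  e   0    0    0    0    1    1
LCS length = dp[4][5] = 1

1


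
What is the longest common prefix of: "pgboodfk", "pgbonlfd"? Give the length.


Words: pgboodfk, pgbonlfd
  Position 0: all 'p' => match
  Position 1: all 'g' => match
  Position 2: all 'b' => match
  Position 3: all 'o' => match
  Position 4: ('o', 'n') => mismatch, stop
LCP = "pgbo" (length 4)

4


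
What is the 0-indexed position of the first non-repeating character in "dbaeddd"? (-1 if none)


Input: dbaeddd
Character frequencies:
  'a': 1
  'b': 1
  'd': 4
  'e': 1
Scanning left to right for freq == 1:
  Position 0 ('d'): freq=4, skip
  Position 1 ('b'): unique! => answer = 1

1


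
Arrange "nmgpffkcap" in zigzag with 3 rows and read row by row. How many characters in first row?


Zigzag "nmgpffkcap" into 3 rows:
Placing characters:
  'n' => row 0
  'm' => row 1
  'g' => row 2
  'p' => row 1
  'f' => row 0
  'f' => row 1
  'k' => row 2
  'c' => row 1
  'a' => row 0
  'p' => row 1
Rows:
  Row 0: "nfa"
  Row 1: "mpfcp"
  Row 2: "gk"
First row length: 3

3


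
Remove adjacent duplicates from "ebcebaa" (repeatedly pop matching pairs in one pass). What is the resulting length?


Input: ebcebaa
Stack-based adjacent duplicate removal:
  Read 'e': push. Stack: e
  Read 'b': push. Stack: eb
  Read 'c': push. Stack: ebc
  Read 'e': push. Stack: ebce
  Read 'b': push. Stack: ebceb
  Read 'a': push. Stack: ebceba
  Read 'a': matches stack top 'a' => pop. Stack: ebceb
Final stack: "ebceb" (length 5)

5


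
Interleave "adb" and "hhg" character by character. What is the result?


Interleaving "adb" and "hhg":
  Position 0: 'a' from first, 'h' from second => "ah"
  Position 1: 'd' from first, 'h' from second => "dh"
  Position 2: 'b' from first, 'g' from second => "bg"
Result: ahdhbg

ahdhbg


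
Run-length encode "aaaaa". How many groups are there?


Input: aaaaa
Scanning for consecutive runs:
  Group 1: 'a' x 5 (positions 0-4)
Total groups: 1

1


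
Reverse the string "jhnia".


Input: jhnia
Reading characters right to left:
  Position 4: 'a'
  Position 3: 'i'
  Position 2: 'n'
  Position 1: 'h'
  Position 0: 'j'
Reversed: ainhj

ainhj


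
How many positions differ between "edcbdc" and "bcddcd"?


Comparing "edcbdc" and "bcddcd" position by position:
  Position 0: 'e' vs 'b' => DIFFER
  Position 1: 'd' vs 'c' => DIFFER
  Position 2: 'c' vs 'd' => DIFFER
  Position 3: 'b' vs 'd' => DIFFER
  Position 4: 'd' vs 'c' => DIFFER
  Position 5: 'c' vs 'd' => DIFFER
Positions that differ: 6

6


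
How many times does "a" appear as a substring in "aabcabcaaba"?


Searching for "a" in "aabcabcaaba"
Scanning each position:
  Position 0: "a" => MATCH
  Position 1: "a" => MATCH
  Position 2: "b" => no
  Position 3: "c" => no
  Position 4: "a" => MATCH
  Position 5: "b" => no
  Position 6: "c" => no
  Position 7: "a" => MATCH
  Position 8: "a" => MATCH
  Position 9: "b" => no
  Position 10: "a" => MATCH
Total occurrences: 6

6


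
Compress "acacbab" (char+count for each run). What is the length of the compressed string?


Input: acacbab
Runs:
  'a' x 1 => "a1"
  'c' x 1 => "c1"
  'a' x 1 => "a1"
  'c' x 1 => "c1"
  'b' x 1 => "b1"
  'a' x 1 => "a1"
  'b' x 1 => "b1"
Compressed: "a1c1a1c1b1a1b1"
Compressed length: 14

14


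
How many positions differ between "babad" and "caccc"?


Comparing "babad" and "caccc" position by position:
  Position 0: 'b' vs 'c' => DIFFER
  Position 1: 'a' vs 'a' => same
  Position 2: 'b' vs 'c' => DIFFER
  Position 3: 'a' vs 'c' => DIFFER
  Position 4: 'd' vs 'c' => DIFFER
Positions that differ: 4

4


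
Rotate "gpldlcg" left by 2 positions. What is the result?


Input: "gpldlcg", rotate left by 2
First 2 characters: "gp"
Remaining characters: "ldlcg"
Concatenate remaining + first: "ldlcg" + "gp" = "ldlcggp"

ldlcggp


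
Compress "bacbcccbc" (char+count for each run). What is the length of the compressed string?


Input: bacbcccbc
Runs:
  'b' x 1 => "b1"
  'a' x 1 => "a1"
  'c' x 1 => "c1"
  'b' x 1 => "b1"
  'c' x 3 => "c3"
  'b' x 1 => "b1"
  'c' x 1 => "c1"
Compressed: "b1a1c1b1c3b1c1"
Compressed length: 14

14


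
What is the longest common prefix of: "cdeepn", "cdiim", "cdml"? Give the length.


Words: cdeepn, cdiim, cdml
  Position 0: all 'c' => match
  Position 1: all 'd' => match
  Position 2: ('e', 'i', 'm') => mismatch, stop
LCP = "cd" (length 2)

2


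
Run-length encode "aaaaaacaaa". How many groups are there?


Input: aaaaaacaaa
Scanning for consecutive runs:
  Group 1: 'a' x 6 (positions 0-5)
  Group 2: 'c' x 1 (positions 6-6)
  Group 3: 'a' x 3 (positions 7-9)
Total groups: 3

3


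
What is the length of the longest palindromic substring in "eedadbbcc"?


Input: "eedadbbcc"
Checking substrings for palindromes:
  [2:5] "dad" (len 3) => palindrome
  [0:2] "ee" (len 2) => palindrome
  [5:7] "bb" (len 2) => palindrome
  [7:9] "cc" (len 2) => palindrome
Longest palindromic substring: "dad" with length 3

3


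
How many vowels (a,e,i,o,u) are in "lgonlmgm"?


Input: lgonlmgm
Checking each character:
  'l' at position 0: consonant
  'g' at position 1: consonant
  'o' at position 2: vowel (running total: 1)
  'n' at position 3: consonant
  'l' at position 4: consonant
  'm' at position 5: consonant
  'g' at position 6: consonant
  'm' at position 7: consonant
Total vowels: 1

1


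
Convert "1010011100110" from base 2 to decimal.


Input: "1010011100110" in base 2
Positional expansion:
  Digit '1' (value 1) x 2^12 = 4096
  Digit '0' (value 0) x 2^11 = 0
  Digit '1' (value 1) x 2^10 = 1024
  Digit '0' (value 0) x 2^9 = 0
  Digit '0' (value 0) x 2^8 = 0
  Digit '1' (value 1) x 2^7 = 128
  Digit '1' (value 1) x 2^6 = 64
  Digit '1' (value 1) x 2^5 = 32
  Digit '0' (value 0) x 2^4 = 0
  Digit '0' (value 0) x 2^3 = 0
  Digit '1' (value 1) x 2^2 = 4
  Digit '1' (value 1) x 2^1 = 2
  Digit '0' (value 0) x 2^0 = 0
Sum = 5350

5350


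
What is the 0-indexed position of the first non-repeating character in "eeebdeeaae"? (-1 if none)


Input: eeebdeeaae
Character frequencies:
  'a': 2
  'b': 1
  'd': 1
  'e': 6
Scanning left to right for freq == 1:
  Position 0 ('e'): freq=6, skip
  Position 1 ('e'): freq=6, skip
  Position 2 ('e'): freq=6, skip
  Position 3 ('b'): unique! => answer = 3

3


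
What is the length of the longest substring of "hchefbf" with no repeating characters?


Input: "hchefbf"
Sliding window (track last position of each char):
  Position 0 ('h'): window [0,0] length 1 -- new best
  Position 1 ('c'): window [0,1] length 2 -- new best
  Position 2 ('h'): repeat (last at 0), move window start to 1
  Position 2 ('h'): window [1,2] length 2
  Position 3 ('e'): window [1,3] length 3 -- new best
  Position 4 ('f'): window [1,4] length 4 -- new best
  Position 5 ('b'): window [1,5] length 5 -- new best
  Position 6 ('f'): repeat (last at 4), move window start to 5
  Position 6 ('f'): window [5,6] length 2
Longest substring with no repeats: "chefb" with length 5

5


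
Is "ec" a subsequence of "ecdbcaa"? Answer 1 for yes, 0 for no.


Check if "ec" is a subsequence of "ecdbcaa"
Greedy scan:
  Position 0 ('e'): matches sub[0] = 'e'
  Position 1 ('c'): matches sub[1] = 'c'
  Position 2 ('d'): no match needed
  Position 3 ('b'): no match needed
  Position 4 ('c'): no match needed
  Position 5 ('a'): no match needed
  Position 6 ('a'): no match needed
All 2 characters matched => is a subsequence

1


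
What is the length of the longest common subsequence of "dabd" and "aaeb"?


LCS of "dabd" and "aaeb"
DP table:
           a    a    e    b
      0    0    0    0    0
  d   0    0    0    0    0
  a   0    1    1    1    1
  b   0    1    1    1    2
  d   0    1    1    1    2
LCS length = dp[4][4] = 2

2


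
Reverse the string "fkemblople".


Input: fkemblople
Reading characters right to left:
  Position 9: 'e'
  Position 8: 'l'
  Position 7: 'p'
  Position 6: 'o'
  Position 5: 'l'
  Position 4: 'b'
  Position 3: 'm'
  Position 2: 'e'
  Position 1: 'k'
  Position 0: 'f'
Reversed: elpolbmekf

elpolbmekf


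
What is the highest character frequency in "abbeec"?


Input: abbeec
Character counts:
  'a': 1
  'b': 2
  'c': 1
  'e': 2
Maximum frequency: 2

2


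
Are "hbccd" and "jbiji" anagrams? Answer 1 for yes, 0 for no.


Strings: "hbccd", "jbiji"
Sorted first:  bccdh
Sorted second: biijj
Differ at position 1: 'c' vs 'i' => not anagrams

0


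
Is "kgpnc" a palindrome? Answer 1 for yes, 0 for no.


Input: kgpnc
Reversed: cnpgk
  Compare pos 0 ('k') with pos 4 ('c'): MISMATCH
  Compare pos 1 ('g') with pos 3 ('n'): MISMATCH
Result: not a palindrome

0


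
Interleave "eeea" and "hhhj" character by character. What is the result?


Interleaving "eeea" and "hhhj":
  Position 0: 'e' from first, 'h' from second => "eh"
  Position 1: 'e' from first, 'h' from second => "eh"
  Position 2: 'e' from first, 'h' from second => "eh"
  Position 3: 'a' from first, 'j' from second => "aj"
Result: ehehehaj

ehehehaj


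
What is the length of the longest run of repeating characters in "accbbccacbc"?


Input: "accbbccacbc"
Scanning for longest run:
  Position 1 ('c'): new char, reset run to 1
  Position 2 ('c'): continues run of 'c', length=2
  Position 3 ('b'): new char, reset run to 1
  Position 4 ('b'): continues run of 'b', length=2
  Position 5 ('c'): new char, reset run to 1
  Position 6 ('c'): continues run of 'c', length=2
  Position 7 ('a'): new char, reset run to 1
  Position 8 ('c'): new char, reset run to 1
  Position 9 ('b'): new char, reset run to 1
  Position 10 ('c'): new char, reset run to 1
Longest run: 'c' with length 2

2


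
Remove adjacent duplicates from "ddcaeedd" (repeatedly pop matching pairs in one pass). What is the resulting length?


Input: ddcaeedd
Stack-based adjacent duplicate removal:
  Read 'd': push. Stack: d
  Read 'd': matches stack top 'd' => pop. Stack: (empty)
  Read 'c': push. Stack: c
  Read 'a': push. Stack: ca
  Read 'e': push. Stack: cae
  Read 'e': matches stack top 'e' => pop. Stack: ca
  Read 'd': push. Stack: cad
  Read 'd': matches stack top 'd' => pop. Stack: ca
Final stack: "ca" (length 2)

2


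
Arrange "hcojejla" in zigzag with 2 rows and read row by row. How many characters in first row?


Zigzag "hcojejla" into 2 rows:
Placing characters:
  'h' => row 0
  'c' => row 1
  'o' => row 0
  'j' => row 1
  'e' => row 0
  'j' => row 1
  'l' => row 0
  'a' => row 1
Rows:
  Row 0: "hoel"
  Row 1: "cjja"
First row length: 4

4


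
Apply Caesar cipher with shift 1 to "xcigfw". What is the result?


Caesar cipher: shift "xcigfw" by 1
  'x' (pos 23) + 1 = pos 24 = 'y'
  'c' (pos 2) + 1 = pos 3 = 'd'
  'i' (pos 8) + 1 = pos 9 = 'j'
  'g' (pos 6) + 1 = pos 7 = 'h'
  'f' (pos 5) + 1 = pos 6 = 'g'
  'w' (pos 22) + 1 = pos 23 = 'x'
Result: ydjhgx

ydjhgx


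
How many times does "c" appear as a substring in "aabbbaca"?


Searching for "c" in "aabbbaca"
Scanning each position:
  Position 0: "a" => no
  Position 1: "a" => no
  Position 2: "b" => no
  Position 3: "b" => no
  Position 4: "b" => no
  Position 5: "a" => no
  Position 6: "c" => MATCH
  Position 7: "a" => no
Total occurrences: 1

1


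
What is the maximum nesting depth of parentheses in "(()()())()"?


Input: "(()()())()"
Tracking depth:
  Position 0 '(': depth becomes 1
  Position 1 '(': depth becomes 2
  Position 2 ')': depth becomes 1
  Position 3 '(': depth becomes 2
  Position 4 ')': depth becomes 1
  Position 5 '(': depth becomes 2
  Position 6 ')': depth becomes 1
  Position 7 ')': depth becomes 0
  Position 8 '(': depth becomes 1
  Position 9 ')': depth becomes 0
Maximum depth reached: 2

2


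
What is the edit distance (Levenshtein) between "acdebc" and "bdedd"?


Computing edit distance: "acdebc" -> "bdedd"
DP table:
           b    d    e    d    d
      0    1    2    3    4    5
  a   1    1    2    3    4    5
  c   2    2    2    3    4    5
  d   3    3    2    3    3    4
  e   4    4    3    2    3    4
  b   5    4    4    3    3    4
  c   6    5    5    4    4    4
Edit distance = dp[6][5] = 4

4


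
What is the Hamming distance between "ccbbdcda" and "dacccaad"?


Comparing "ccbbdcda" and "dacccaad" position by position:
  Position 0: 'c' vs 'd' => differ
  Position 1: 'c' vs 'a' => differ
  Position 2: 'b' vs 'c' => differ
  Position 3: 'b' vs 'c' => differ
  Position 4: 'd' vs 'c' => differ
  Position 5: 'c' vs 'a' => differ
  Position 6: 'd' vs 'a' => differ
  Position 7: 'a' vs 'd' => differ
Total differences (Hamming distance): 8

8


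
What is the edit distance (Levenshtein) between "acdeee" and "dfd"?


Computing edit distance: "acdeee" -> "dfd"
DP table:
           d    f    d
      0    1    2    3
  a   1    1    2    3
  c   2    2    2    3
  d   3    2    3    2
  e   4    3    3    3
  e   5    4    4    4
  e   6    5    5    5
Edit distance = dp[6][3] = 5

5


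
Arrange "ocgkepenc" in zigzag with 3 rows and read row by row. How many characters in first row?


Zigzag "ocgkepenc" into 3 rows:
Placing characters:
  'o' => row 0
  'c' => row 1
  'g' => row 2
  'k' => row 1
  'e' => row 0
  'p' => row 1
  'e' => row 2
  'n' => row 1
  'c' => row 0
Rows:
  Row 0: "oec"
  Row 1: "ckpn"
  Row 2: "ge"
First row length: 3

3


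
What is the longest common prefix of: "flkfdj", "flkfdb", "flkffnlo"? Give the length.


Words: flkfdj, flkfdb, flkffnlo
  Position 0: all 'f' => match
  Position 1: all 'l' => match
  Position 2: all 'k' => match
  Position 3: all 'f' => match
  Position 4: ('d', 'd', 'f') => mismatch, stop
LCP = "flkf" (length 4)

4


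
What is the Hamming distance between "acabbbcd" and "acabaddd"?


Comparing "acabbbcd" and "acabaddd" position by position:
  Position 0: 'a' vs 'a' => same
  Position 1: 'c' vs 'c' => same
  Position 2: 'a' vs 'a' => same
  Position 3: 'b' vs 'b' => same
  Position 4: 'b' vs 'a' => differ
  Position 5: 'b' vs 'd' => differ
  Position 6: 'c' vs 'd' => differ
  Position 7: 'd' vs 'd' => same
Total differences (Hamming distance): 3

3


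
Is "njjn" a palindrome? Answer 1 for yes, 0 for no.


Input: njjn
Reversed: njjn
  Compare pos 0 ('n') with pos 3 ('n'): match
  Compare pos 1 ('j') with pos 2 ('j'): match
Result: palindrome

1


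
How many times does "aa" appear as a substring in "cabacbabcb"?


Searching for "aa" in "cabacbabcb"
Scanning each position:
  Position 0: "ca" => no
  Position 1: "ab" => no
  Position 2: "ba" => no
  Position 3: "ac" => no
  Position 4: "cb" => no
  Position 5: "ba" => no
  Position 6: "ab" => no
  Position 7: "bc" => no
  Position 8: "cb" => no
Total occurrences: 0

0


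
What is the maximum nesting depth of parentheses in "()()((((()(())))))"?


Input: "()()((((()(())))))"
Tracking depth:
  Position 0 '(': depth becomes 1
  Position 1 ')': depth becomes 0
  Position 2 '(': depth becomes 1
  Position 3 ')': depth becomes 0
  Position 4 '(': depth becomes 1
  Position 5 '(': depth becomes 2
  Position 6 '(': depth becomes 3
  Position 7 '(': depth becomes 4
  Position 8 '(': depth becomes 5
  Position 9 ')': depth becomes 4
  Position 10 '(': depth becomes 5
  Position 11 '(': depth becomes 6
  Position 12 ')': depth becomes 5
  Position 13 ')': depth becomes 4
  Position 14 ')': depth becomes 3
  Position 15 ')': depth becomes 2
  Position 16 ')': depth becomes 1
  Position 17 ')': depth becomes 0
Maximum depth reached: 6

6


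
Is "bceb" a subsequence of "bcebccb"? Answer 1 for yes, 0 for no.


Check if "bceb" is a subsequence of "bcebccb"
Greedy scan:
  Position 0 ('b'): matches sub[0] = 'b'
  Position 1 ('c'): matches sub[1] = 'c'
  Position 2 ('e'): matches sub[2] = 'e'
  Position 3 ('b'): matches sub[3] = 'b'
  Position 4 ('c'): no match needed
  Position 5 ('c'): no match needed
  Position 6 ('b'): no match needed
All 4 characters matched => is a subsequence

1


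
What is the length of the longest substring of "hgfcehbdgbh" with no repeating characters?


Input: "hgfcehbdgbh"
Sliding window (track last position of each char):
  Position 0 ('h'): window [0,0] length 1 -- new best
  Position 1 ('g'): window [0,1] length 2 -- new best
  Position 2 ('f'): window [0,2] length 3 -- new best
  Position 3 ('c'): window [0,3] length 4 -- new best
  Position 4 ('e'): window [0,4] length 5 -- new best
  Position 5 ('h'): repeat (last at 0), move window start to 1
  Position 5 ('h'): window [1,5] length 5
  Position 6 ('b'): window [1,6] length 6 -- new best
  Position 7 ('d'): window [1,7] length 7 -- new best
  Position 8 ('g'): repeat (last at 1), move window start to 2
  Position 8 ('g'): window [2,8] length 7
  Position 9 ('b'): repeat (last at 6), move window start to 7
  Position 9 ('b'): window [7,9] length 3
  Position 10 ('h'): window [7,10] length 4
Longest substring with no repeats: "gfcehbd" with length 7

7


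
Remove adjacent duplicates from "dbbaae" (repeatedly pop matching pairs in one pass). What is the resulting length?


Input: dbbaae
Stack-based adjacent duplicate removal:
  Read 'd': push. Stack: d
  Read 'b': push. Stack: db
  Read 'b': matches stack top 'b' => pop. Stack: d
  Read 'a': push. Stack: da
  Read 'a': matches stack top 'a' => pop. Stack: d
  Read 'e': push. Stack: de
Final stack: "de" (length 2)

2


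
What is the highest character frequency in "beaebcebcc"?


Input: beaebcebcc
Character counts:
  'a': 1
  'b': 3
  'c': 3
  'e': 3
Maximum frequency: 3

3
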